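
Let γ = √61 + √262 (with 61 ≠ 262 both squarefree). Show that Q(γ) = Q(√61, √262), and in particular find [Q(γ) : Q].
[Q(γ) : Q] = 4 (equivalently, Q(γ) = Q(√61, √262))

Obviously Q(γ) ⊆ Q(√61, √262), and [Q(√61, √262):Q] = 4 (since 61, 262 are distinct squarefree integers > 1 with 15982 not a perfect square). To show equality we compute the minimal polynomial of γ. From γ = √61 + √262: γ^2 = 61 + 2√(15982) + 262 = 323 + 2√(15982), so γ^2 - 323 = 2√(15982); squaring, (γ^2 - 323)^2 = 4·15982, i.e. γ^4 - 646γ^2 + 104329 - 63928 = 0, i.e. γ^4 - 646γ^2 + 40401 = 0. So γ is a root of x^4 - 646x^2 + 40401. This polynomial is irreducible over Q: it has no rational root (each ±√61 ± √262 is irrational), and any factorization into two quadratics over Q would force √(15982) ∈ Q (pairing opposite roots) or √61, √262 ∈ Q (other pairings), all impossible. Hence [Q(γ):Q] = 4 = [Q(√61, √262):Q], so Q(γ) = Q(√61, √262).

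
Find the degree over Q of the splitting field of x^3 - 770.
[K : Q] = 6

The roots of x^3 - 770 are ∛770, ω∛770, ω^2∛770 where ω = e^(2πi/3) is a primitive cube root of unity, so K = Q(∛770, ω). Now [Q(∛770):Q] = 3 (since 770 is not a perfect cube, x^3 - 770 is irreducible) and [Q(ω):Q] = 2. Both 2 and 3 divide [K:Q], and [K:Q] ≤ 3·2 = 6, so [K:Q] = 6. (Equivalently: Q(∛770) ⊂ R but ω ∉ R, so [K : Q(∛770)] = 2.)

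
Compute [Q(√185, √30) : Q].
[Q(√185, √30) : Q] = 4

[Q(√185):Q] = 2 (min poly x^2 - 185, irreducible since 185 is squarefree > 1). For the top step, suppose √30 ∈ Q(√185), say √30 = c + d√185 with c, d ∈ Q. Squaring: 30 = c^2 + 185d^2 + 2cd√185. Since √185 ∉ Q this forces 2cd = 0. If d = 0 then √30 = c ∈ Q, contradicting 30 squarefree > 1. If c = 0 then 30 = 185d^2, so 185·30 = (185d)^2 is a perfect square in Q — but 185·30 = 5550 is not a perfect square (since 185 and 30 are distinct squarefree integers). Contradiction. Hence √30 ∉ Q(√185), so x^2 - 30 stays irreducible over Q(√185) and [Q(√185, √30) : Q(√185)] = 2. By the tower law, [Q(√185, √30) : Q] = 2 · 2 = 4.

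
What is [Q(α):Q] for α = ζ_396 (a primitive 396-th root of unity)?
[Q(α):Q] = 120

The minimal polynomial of ζ_396 over Q is the 396-th cyclotomic polynomial Φ_396(x), which is irreducible over Q and has degree φ(396) = 120. Hence [Q(α):Q] = φ(396) = 120.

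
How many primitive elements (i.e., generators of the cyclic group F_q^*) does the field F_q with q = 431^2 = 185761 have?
There are φ(185760) = 48384 primitive elements

F_q^* is cyclic of order q - 1 = 185760. A cyclic group of order m has exactly φ(m) generators. Here m = 185760 = 2^5 · 3^3 · 5 · 43, so the number of primitive elements is φ(185760) = 48384.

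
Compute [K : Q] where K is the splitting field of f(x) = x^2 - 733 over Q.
[K : Q] = 2

f(x) = x^2 - 733 factors as (x - √733)(x + √733). The splitting field is K = Q(√733). Since 733 is squarefree and > 1, it is not a perfect square, so x^2 - 733 is irreducible over Q and [Q(√733) : Q] = 2. Hence [K : Q] = 2.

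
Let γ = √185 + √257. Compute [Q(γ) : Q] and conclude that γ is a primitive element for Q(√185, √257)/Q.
[Q(γ) : Q] = 4 (equivalently, Q(γ) = Q(√185, √257))

Obviously Q(γ) ⊆ Q(√185, √257), and [Q(√185, √257):Q] = 4 (since 185, 257 are distinct squarefree integers > 1 with 47545 not a perfect square). To show equality we compute the minimal polynomial of γ. From γ = √185 + √257: γ^2 = 185 + 2√(47545) + 257 = 442 + 2√(47545), so γ^2 - 442 = 2√(47545); squaring, (γ^2 - 442)^2 = 4·47545, i.e. γ^4 - 884γ^2 + 195364 - 190180 = 0, i.e. γ^4 - 884γ^2 + 5184 = 0. So γ is a root of x^4 - 884x^2 + 5184. This polynomial is irreducible over Q: it has no rational root (each ±√185 ± √257 is irrational), and any factorization into two quadratics over Q would force √(47545) ∈ Q (pairing opposite roots) or √185, √257 ∈ Q (other pairings), all impossible. Hence [Q(γ):Q] = 4 = [Q(√185, √257):Q], so Q(γ) = Q(√185, √257).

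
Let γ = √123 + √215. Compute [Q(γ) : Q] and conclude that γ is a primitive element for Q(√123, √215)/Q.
[Q(γ) : Q] = 4 (equivalently, Q(γ) = Q(√123, √215))

Obviously Q(γ) ⊆ Q(√123, √215), and [Q(√123, √215):Q] = 4 (since 123, 215 are distinct squarefree integers > 1 with 26445 not a perfect square). To show equality we compute the minimal polynomial of γ. From γ = √123 + √215: γ^2 = 123 + 2√(26445) + 215 = 338 + 2√(26445), so γ^2 - 338 = 2√(26445); squaring, (γ^2 - 338)^2 = 4·26445, i.e. γ^4 - 676γ^2 + 114244 - 105780 = 0, i.e. γ^4 - 676γ^2 + 8464 = 0. So γ is a root of x^4 - 676x^2 + 8464. This polynomial is irreducible over Q: it has no rational root (each ±√123 ± √215 is irrational), and any factorization into two quadratics over Q would force √(26445) ∈ Q (pairing opposite roots) or √123, √215 ∈ Q (other pairings), all impossible. Hence [Q(γ):Q] = 4 = [Q(√123, √215):Q], so Q(γ) = Q(√123, √215).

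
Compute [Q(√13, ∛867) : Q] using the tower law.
[Q(√13, ∛867) : Q] = 6

Let L = Q(√13, ∛867). Since Q(√13) ⊂ L and [Q(√13):Q] = 2, the tower law gives 2 | [L:Q]. Likewise Q(∛867) ⊂ L with [Q(∛867):Q] = 3 (because 867 is not a perfect cube), so 3 | [L:Q]. As gcd(2,3) = 1, [L:Q] is divisible by 6. Conversely L is generated over Q by √13 and ∛867, so [L:Q] ≤ 2·3 = 6. Therefore [Q(√13, ∛867) : Q] = 6.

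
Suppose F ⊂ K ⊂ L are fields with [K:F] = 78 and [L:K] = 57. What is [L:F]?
[L:F] = 4446

The tower law says that for any tower of field extensions F ⊂ K ⊂ L with finite degrees, [L:F] = [L:K] · [K:F]. Here this gives [L:F] = 57 · 78 = 4446.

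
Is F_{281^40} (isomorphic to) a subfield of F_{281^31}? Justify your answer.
No: F_{281^40} is not a subfield of F_{281^31}

F_{p^m} embeds in F_{p^n} iff m | n. Here 40 ∤ 31 (since 31 = 0·40 + 31 with remainder 31 ≠ 0), so F_{281^40} is not a subfield of F_{281^31}. Equivalently: if it were, the tower law would give 40 = [F_{281^40}:F_281] dividing [F_{281^31}:F_281] = 31, contradiction.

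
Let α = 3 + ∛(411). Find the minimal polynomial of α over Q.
m_α(x) = x^3 - 9x^2 + 27x - 438

Set β = α - 3 = ∛(411), so β^3 = 411. Then (α - 3)^3 - 411 = 0, i.e. α is a root of g(x) = (x - 3)^3 - 411 = x^3 - 9x^2 + 27x - 438. Since g(x) = h(x - 3) where h(x) = x^3 - 411, and h is irreducible over Q (because 411 is not a perfect cube, so h has no rational root, and a monic cubic with no rational root is irreducible), g is also irreducible (irreducibility is preserved under the substitution x → x - 3). Hence m_α(x) = x^3 - 9x^2 + 27x - 438.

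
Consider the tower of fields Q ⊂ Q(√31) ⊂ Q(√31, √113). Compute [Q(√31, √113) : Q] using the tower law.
[Q(√31, √113) : Q] = 4

[Q(√31):Q] = 2 (min poly x^2 - 31, irreducible since 31 is squarefree > 1). For the top step, suppose √113 ∈ Q(√31), say √113 = c + d√31 with c, d ∈ Q. Squaring: 113 = c^2 + 31d^2 + 2cd√31. Since √31 ∉ Q this forces 2cd = 0. If d = 0 then √113 = c ∈ Q, contradicting 113 squarefree > 1. If c = 0 then 113 = 31d^2, so 31·113 = (31d)^2 is a perfect square in Q — but 31·113 = 3503 is not a perfect square (since 31 and 113 are distinct squarefree integers). Contradiction. Hence √113 ∉ Q(√31), so x^2 - 113 stays irreducible over Q(√31) and [Q(√31, √113) : Q(√31)] = 2. By the tower law, [Q(√31, √113) : Q] = 2 · 2 = 4.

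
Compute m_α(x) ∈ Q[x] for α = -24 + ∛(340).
m_α(x) = x^3 + 72x^2 + 1728x + 13484

Set β = α + 24 = ∛(340), so β^3 = 340. Then (α + 24)^3 - 340 = 0, i.e. α is a root of g(x) = (x + 24)^3 - 340 = x^3 + 72x^2 + 1728x + 13484. Since g(x) = h(x + 24) where h(x) = x^3 - 340, and h is irreducible over Q (because 340 is not a perfect cube, so h has no rational root, and a monic cubic with no rational root is irreducible), g is also irreducible (irreducibility is preserved under the substitution x → x + 24). Hence m_α(x) = x^3 + 72x^2 + 1728x + 13484.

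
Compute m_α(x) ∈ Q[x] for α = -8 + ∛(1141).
m_α(x) = x^3 + 24x^2 + 192x - 629

Set β = α + 8 = ∛(1141), so β^3 = 1141. Then (α + 8)^3 - 1141 = 0, i.e. α is a root of g(x) = (x + 8)^3 - 1141 = x^3 + 24x^2 + 192x - 629. Since g(x) = h(x + 8) where h(x) = x^3 - 1141, and h is irreducible over Q (because 1141 is not a perfect cube, so h has no rational root, and a monic cubic with no rational root is irreducible), g is also irreducible (irreducibility is preserved under the substitution x → x + 8). Hence m_α(x) = x^3 + 24x^2 + 192x - 629.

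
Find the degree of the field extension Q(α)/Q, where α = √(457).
[Q(α):Q] = 2

[Q(α):Q] equals the degree of the minimal polynomial of α. Here α^2 = 457 and x^2 - 457 is irreducible (d = 457 is squarefree, ≠ 1, hence not a square), so deg(m_α) = 2. Thus [Q(α):Q] = 2.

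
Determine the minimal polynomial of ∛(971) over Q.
m_α(x) = x^3 - 971

α satisfies α^3 = 971, so x^3 - 971 annihilates α. By the rational root test, a rational root p/q (in lowest terms) of x^3 - 971 would satisfy p^3 = 971 q^3, forcing q = 1 and p^3 = 971; but 971 is not a perfect cube, contradiction. A monic cubic over Q with no rational root is irreducible (any nontrivial factorization would include a linear factor). Hence x^3 - 971 is the minimal polynomial of α, and in particular [Q(α):Q] = 3.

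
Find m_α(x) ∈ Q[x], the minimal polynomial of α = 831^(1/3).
m_α(x) = x^3 - 831

α satisfies α^3 = 831, so x^3 - 831 annihilates α. By the rational root test, a rational root p/q (in lowest terms) of x^3 - 831 would satisfy p^3 = 831 q^3, forcing q = 1 and p^3 = 831; but 831 is not a perfect cube, contradiction. A monic cubic over Q with no rational root is irreducible (any nontrivial factorization would include a linear factor). Hence x^3 - 831 is the minimal polynomial of α, and in particular [Q(α):Q] = 3.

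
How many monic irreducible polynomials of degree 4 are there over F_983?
There are 233428366308 monic irreducible polynomials of degree 4 over F_983

Each element of F_{983^4} that lies in no proper subfield is a root of exactly one monic irreducible of degree 4 over F_983, and each such polynomial has 4 distinct roots in F_{983^4}. By Möbius inversion the count is N_983(4) = (1/4) Σ_{d|4} μ(4/d) · 983^d = (1/4)(μ(4)·983^1 + μ(2)·983^2 + μ(1)·983^4) = 933713465232/4 = 233428366308.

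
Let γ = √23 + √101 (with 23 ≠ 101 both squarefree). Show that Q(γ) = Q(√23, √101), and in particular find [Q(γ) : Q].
[Q(γ) : Q] = 4 (equivalently, Q(γ) = Q(√23, √101))

Obviously Q(γ) ⊆ Q(√23, √101), and [Q(√23, √101):Q] = 4 (since 23, 101 are distinct squarefree integers > 1 with 2323 not a perfect square). To show equality we compute the minimal polynomial of γ. From γ = √23 + √101: γ^2 = 23 + 2√(2323) + 101 = 124 + 2√(2323), so γ^2 - 124 = 2√(2323); squaring, (γ^2 - 124)^2 = 4·2323, i.e. γ^4 - 248γ^2 + 15376 - 9292 = 0, i.e. γ^4 - 248γ^2 + 6084 = 0. So γ is a root of x^4 - 248x^2 + 6084. This polynomial is irreducible over Q: it has no rational root (each ±√23 ± √101 is irrational), and any factorization into two quadratics over Q would force √(2323) ∈ Q (pairing opposite roots) or √23, √101 ∈ Q (other pairings), all impossible. Hence [Q(γ):Q] = 4 = [Q(√23, √101):Q], so Q(γ) = Q(√23, √101).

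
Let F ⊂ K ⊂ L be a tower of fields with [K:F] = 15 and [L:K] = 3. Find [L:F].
[L:F] = 45

The tower law says that for any tower of field extensions F ⊂ K ⊂ L with finite degrees, [L:F] = [L:K] · [K:F]. Here this gives [L:F] = 3 · 15 = 45.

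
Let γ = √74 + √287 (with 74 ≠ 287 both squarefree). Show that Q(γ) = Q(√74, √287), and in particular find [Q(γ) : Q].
[Q(γ) : Q] = 4 (equivalently, Q(γ) = Q(√74, √287))

Obviously Q(γ) ⊆ Q(√74, √287), and [Q(√74, √287):Q] = 4 (since 74, 287 are distinct squarefree integers > 1 with 21238 not a perfect square). To show equality we compute the minimal polynomial of γ. From γ = √74 + √287: γ^2 = 74 + 2√(21238) + 287 = 361 + 2√(21238), so γ^2 - 361 = 2√(21238); squaring, (γ^2 - 361)^2 = 4·21238, i.e. γ^4 - 722γ^2 + 130321 - 84952 = 0, i.e. γ^4 - 722γ^2 + 45369 = 0. So γ is a root of x^4 - 722x^2 + 45369. This polynomial is irreducible over Q: it has no rational root (each ±√74 ± √287 is irrational), and any factorization into two quadratics over Q would force √(21238) ∈ Q (pairing opposite roots) or √74, √287 ∈ Q (other pairings), all impossible. Hence [Q(γ):Q] = 4 = [Q(√74, √287):Q], so Q(γ) = Q(√74, √287).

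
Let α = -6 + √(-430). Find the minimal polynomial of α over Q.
m_α(x) = x^2 + 12x + 466

From α + 6 = √(-430), squaring gives (α + 6)^2 = -430, i.e. α^2 + 12α + 36 = -430, so α^2 + 12α + 466 = 0. The discriminant of x^2 + 12x + 466 is (12)^2 - 4·(466) = 144 - 1864 = -1720, and 4·(-430) is not a perfect square in Q since -430 is squarefree and ≠ 1. Hence x^2 + 12x + 466 is irreducible over Q and is the minimal polynomial of α.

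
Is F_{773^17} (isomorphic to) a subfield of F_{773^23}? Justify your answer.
No: F_{773^17} is not a subfield of F_{773^23}

F_{p^m} embeds in F_{p^n} iff m | n. Here 17 ∤ 23 (since 23 = 1·17 + 6 with remainder 6 ≠ 0), so F_{773^17} is not a subfield of F_{773^23}. Equivalently: if it were, the tower law would give 17 = [F_{773^17}:F_773] dividing [F_{773^23}:F_773] = 23, contradiction.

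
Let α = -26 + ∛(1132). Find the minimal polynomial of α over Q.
m_α(x) = x^3 + 78x^2 + 2028x + 16444

Set β = α + 26 = ∛(1132), so β^3 = 1132. Then (α + 26)^3 - 1132 = 0, i.e. α is a root of g(x) = (x + 26)^3 - 1132 = x^3 + 78x^2 + 2028x + 16444. Since g(x) = h(x + 26) where h(x) = x^3 - 1132, and h is irreducible over Q (because 1132 is not a perfect cube, so h has no rational root, and a monic cubic with no rational root is irreducible), g is also irreducible (irreducibility is preserved under the substitution x → x + 26). Hence m_α(x) = x^3 + 78x^2 + 2028x + 16444.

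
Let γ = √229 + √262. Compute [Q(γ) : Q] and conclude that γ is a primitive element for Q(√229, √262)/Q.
[Q(γ) : Q] = 4 (equivalently, Q(γ) = Q(√229, √262))

Obviously Q(γ) ⊆ Q(√229, √262), and [Q(√229, √262):Q] = 4 (since 229, 262 are distinct squarefree integers > 1 with 59998 not a perfect square). To show equality we compute the minimal polynomial of γ. From γ = √229 + √262: γ^2 = 229 + 2√(59998) + 262 = 491 + 2√(59998), so γ^2 - 491 = 2√(59998); squaring, (γ^2 - 491)^2 = 4·59998, i.e. γ^4 - 982γ^2 + 241081 - 239992 = 0, i.e. γ^4 - 982γ^2 + 1089 = 0. So γ is a root of x^4 - 982x^2 + 1089. This polynomial is irreducible over Q: it has no rational root (each ±√229 ± √262 is irrational), and any factorization into two quadratics over Q would force √(59998) ∈ Q (pairing opposite roots) or √229, √262 ∈ Q (other pairings), all impossible. Hence [Q(γ):Q] = 4 = [Q(√229, √262):Q], so Q(γ) = Q(√229, √262).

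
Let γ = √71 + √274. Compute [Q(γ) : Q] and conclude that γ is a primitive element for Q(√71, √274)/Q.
[Q(γ) : Q] = 4 (equivalently, Q(γ) = Q(√71, √274))

Obviously Q(γ) ⊆ Q(√71, √274), and [Q(√71, √274):Q] = 4 (since 71, 274 are distinct squarefree integers > 1 with 19454 not a perfect square). To show equality we compute the minimal polynomial of γ. From γ = √71 + √274: γ^2 = 71 + 2√(19454) + 274 = 345 + 2√(19454), so γ^2 - 345 = 2√(19454); squaring, (γ^2 - 345)^2 = 4·19454, i.e. γ^4 - 690γ^2 + 119025 - 77816 = 0, i.e. γ^4 - 690γ^2 + 41209 = 0. So γ is a root of x^4 - 690x^2 + 41209. This polynomial is irreducible over Q: it has no rational root (each ±√71 ± √274 is irrational), and any factorization into two quadratics over Q would force √(19454) ∈ Q (pairing opposite roots) or √71, √274 ∈ Q (other pairings), all impossible. Hence [Q(γ):Q] = 4 = [Q(√71, √274):Q], so Q(γ) = Q(√71, √274).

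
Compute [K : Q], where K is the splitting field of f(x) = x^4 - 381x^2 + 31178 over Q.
[K : Q] = 4

Solving the quadratic in x^2: x^2 = (381 ± √(381^2 - 4·31178))/2 = (381 ± √20449)/2 = (381 ± 143)/2, giving x^2 = 262 or x^2 = 119. So f(x) = (x^2 - 262)(x^2 - 119) and the roots of f are ±√262, ±√119. Hence the splitting field is K = Q(√262, √119). Since 262 and 119 are distinct squarefree integers > 1, their product 31178 is not a perfect square, so √119 ∉ Q(√262). By the tower law [K:Q] = [Q(√262,√119):Q(√262)] · [Q(√262):Q] = 2 · 2 = 4.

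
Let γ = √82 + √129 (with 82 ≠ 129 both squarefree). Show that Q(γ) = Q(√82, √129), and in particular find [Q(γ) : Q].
[Q(γ) : Q] = 4 (equivalently, Q(γ) = Q(√82, √129))

Obviously Q(γ) ⊆ Q(√82, √129), and [Q(√82, √129):Q] = 4 (since 82, 129 are distinct squarefree integers > 1 with 10578 not a perfect square). To show equality we compute the minimal polynomial of γ. From γ = √82 + √129: γ^2 = 82 + 2√(10578) + 129 = 211 + 2√(10578), so γ^2 - 211 = 2√(10578); squaring, (γ^2 - 211)^2 = 4·10578, i.e. γ^4 - 422γ^2 + 44521 - 42312 = 0, i.e. γ^4 - 422γ^2 + 2209 = 0. So γ is a root of x^4 - 422x^2 + 2209. This polynomial is irreducible over Q: it has no rational root (each ±√82 ± √129 is irrational), and any factorization into two quadratics over Q would force √(10578) ∈ Q (pairing opposite roots) or √82, √129 ∈ Q (other pairings), all impossible. Hence [Q(γ):Q] = 4 = [Q(√82, √129):Q], so Q(γ) = Q(√82, √129).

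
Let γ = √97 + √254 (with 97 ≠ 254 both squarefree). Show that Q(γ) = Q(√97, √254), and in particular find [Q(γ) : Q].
[Q(γ) : Q] = 4 (equivalently, Q(γ) = Q(√97, √254))

Obviously Q(γ) ⊆ Q(√97, √254), and [Q(√97, √254):Q] = 4 (since 97, 254 are distinct squarefree integers > 1 with 24638 not a perfect square). To show equality we compute the minimal polynomial of γ. From γ = √97 + √254: γ^2 = 97 + 2√(24638) + 254 = 351 + 2√(24638), so γ^2 - 351 = 2√(24638); squaring, (γ^2 - 351)^2 = 4·24638, i.e. γ^4 - 702γ^2 + 123201 - 98552 = 0, i.e. γ^4 - 702γ^2 + 24649 = 0. So γ is a root of x^4 - 702x^2 + 24649. This polynomial is irreducible over Q: it has no rational root (each ±√97 ± √254 is irrational), and any factorization into two quadratics over Q would force √(24638) ∈ Q (pairing opposite roots) or √97, √254 ∈ Q (other pairings), all impossible. Hence [Q(γ):Q] = 4 = [Q(√97, √254):Q], so Q(γ) = Q(√97, √254).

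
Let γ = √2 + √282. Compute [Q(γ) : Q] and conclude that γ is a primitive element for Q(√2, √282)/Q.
[Q(γ) : Q] = 4 (equivalently, Q(γ) = Q(√2, √282))

Obviously Q(γ) ⊆ Q(√2, √282), and [Q(√2, √282):Q] = 4 (since 2, 282 are distinct squarefree integers > 1 with 564 not a perfect square). To show equality we compute the minimal polynomial of γ. From γ = √2 + √282: γ^2 = 2 + 2√(564) + 282 = 284 + 2√(564), so γ^2 - 284 = 2√(564); squaring, (γ^2 - 284)^2 = 4·564, i.e. γ^4 - 568γ^2 + 80656 - 2256 = 0, i.e. γ^4 - 568γ^2 + 78400 = 0. So γ is a root of x^4 - 568x^2 + 78400. This polynomial is irreducible over Q: it has no rational root (each ±√2 ± √282 is irrational), and any factorization into two quadratics over Q would force √(564) ∈ Q (pairing opposite roots) or √2, √282 ∈ Q (other pairings), all impossible. Hence [Q(γ):Q] = 4 = [Q(√2, √282):Q], so Q(γ) = Q(√2, √282).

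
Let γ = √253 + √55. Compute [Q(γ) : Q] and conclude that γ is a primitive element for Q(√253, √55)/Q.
[Q(γ) : Q] = 4 (equivalently, Q(γ) = Q(√253, √55))

Obviously Q(γ) ⊆ Q(√253, √55), and [Q(√253, √55):Q] = 4 (since 253, 55 are distinct squarefree integers > 1 with 13915 not a perfect square). To show equality we compute the minimal polynomial of γ. From γ = √253 + √55: γ^2 = 253 + 2√(13915) + 55 = 308 + 2√(13915), so γ^2 - 308 = 2√(13915); squaring, (γ^2 - 308)^2 = 4·13915, i.e. γ^4 - 616γ^2 + 94864 - 55660 = 0, i.e. γ^4 - 616γ^2 + 39204 = 0. So γ is a root of x^4 - 616x^2 + 39204. This polynomial is irreducible over Q: it has no rational root (each ±√253 ± √55 is irrational), and any factorization into two quadratics over Q would force √(13915) ∈ Q (pairing opposite roots) or √253, √55 ∈ Q (other pairings), all impossible. Hence [Q(γ):Q] = 4 = [Q(√253, √55):Q], so Q(γ) = Q(√253, √55).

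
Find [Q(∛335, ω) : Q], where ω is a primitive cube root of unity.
[Q(∛335, ω) : Q] = 6

[Q(∛335):Q] = 3 (min poly x^3 - 335, irreducible since 335 is not a perfect cube). [Q(ω):Q] = 2 (min poly x^2 + x + 1). Since Q(∛335) ⊂ R and ω ∉ R, we have ω ∉ Q(∛335), so x^2 + x + 1 remains irreducible over Q(∛335) and [Q(∛335, ω) : Q(∛335)] = 2. By the tower law, [Q(∛335, ω) : Q] = 3 · 2 = 6. (In fact Q(∛335, ω) is the splitting field of x^3 - 335 over Q.)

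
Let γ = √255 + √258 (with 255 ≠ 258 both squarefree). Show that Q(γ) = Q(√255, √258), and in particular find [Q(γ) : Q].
[Q(γ) : Q] = 4 (equivalently, Q(γ) = Q(√255, √258))

Obviously Q(γ) ⊆ Q(√255, √258), and [Q(√255, √258):Q] = 4 (since 255, 258 are distinct squarefree integers > 1 with 65790 not a perfect square). To show equality we compute the minimal polynomial of γ. From γ = √255 + √258: γ^2 = 255 + 2√(65790) + 258 = 513 + 2√(65790), so γ^2 - 513 = 2√(65790); squaring, (γ^2 - 513)^2 = 4·65790, i.e. γ^4 - 1026γ^2 + 263169 - 263160 = 0, i.e. γ^4 - 1026γ^2 + 9 = 0. So γ is a root of x^4 - 1026x^2 + 9. This polynomial is irreducible over Q: it has no rational root (each ±√255 ± √258 is irrational), and any factorization into two quadratics over Q would force √(65790) ∈ Q (pairing opposite roots) or √255, √258 ∈ Q (other pairings), all impossible. Hence [Q(γ):Q] = 4 = [Q(√255, √258):Q], so Q(γ) = Q(√255, √258).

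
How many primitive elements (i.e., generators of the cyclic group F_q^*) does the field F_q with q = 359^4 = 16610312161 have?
There are φ(16610312160) = 4065030144 primitive elements

F_q^* is cyclic of order q - 1 = 16610312160. A cyclic group of order m has exactly φ(m) generators. Here m = 16610312160 = 2^5 · 3^2 · 5 · 13 · 179 · 4957, so the number of primitive elements is φ(16610312160) = 4065030144.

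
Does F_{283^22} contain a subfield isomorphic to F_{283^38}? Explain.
No: F_{283^38} is not a subfield of F_{283^22}

F_{p^m} embeds in F_{p^n} iff m | n. Here 38 ∤ 22 (since 22 = 0·38 + 22 with remainder 22 ≠ 0), so F_{283^38} is not a subfield of F_{283^22}. Equivalently: if it were, the tower law would give 38 = [F_{283^38}:F_283] dividing [F_{283^22}:F_283] = 22, contradiction.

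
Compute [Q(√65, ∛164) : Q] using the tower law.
[Q(√65, ∛164) : Q] = 6

Let L = Q(√65, ∛164). Since Q(√65) ⊂ L and [Q(√65):Q] = 2, the tower law gives 2 | [L:Q]. Likewise Q(∛164) ⊂ L with [Q(∛164):Q] = 3 (because 164 is not a perfect cube), so 3 | [L:Q]. As gcd(2,3) = 1, [L:Q] is divisible by 6. Conversely L is generated over Q by √65 and ∛164, so [L:Q] ≤ 2·3 = 6. Therefore [Q(√65, ∛164) : Q] = 6.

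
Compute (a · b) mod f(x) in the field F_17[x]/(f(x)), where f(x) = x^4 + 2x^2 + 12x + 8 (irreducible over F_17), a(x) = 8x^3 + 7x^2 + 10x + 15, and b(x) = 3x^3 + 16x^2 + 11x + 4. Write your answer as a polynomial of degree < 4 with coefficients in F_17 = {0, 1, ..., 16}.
a · b ≡ 6x^2 + 8x + 15 (mod f(x))

Multiply in F_17[x]: a(x)·b(x) = (8x^3 + 7x^2 + 10x + 15)·(3x^3 + 16x^2 + 11x + 4) = 7x^6 + 13x^5 + 9x^4 + 8x^3 + 4x^2 + x + 9. This has degree ≥ 4, so divide by f(x) over F_17: 7x^6 + 13x^5 + 9x^4 + 8x^3 + 4x^2 + x + 9 = (7x^2 + 13x + 12)·(x^4 + 2x^2 + 12x + 8) + (6x^2 + 8x + 15). Hence a·b ≡ 6x^2 + 8x + 15 (mod f). (F_17[x]/(f) is a field with 17^4 = 83521 elements since f is irreducible of degree 4.)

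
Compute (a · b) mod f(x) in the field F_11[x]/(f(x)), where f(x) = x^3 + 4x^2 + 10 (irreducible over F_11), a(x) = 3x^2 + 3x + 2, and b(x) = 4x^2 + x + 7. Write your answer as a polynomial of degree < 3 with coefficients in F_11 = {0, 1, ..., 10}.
a · b ≡ 10x^2 + 2x + 3 (mod f(x))

Multiply in F_11[x]: a(x)·b(x) = (3x^2 + 3x + 2)·(4x^2 + x + 7) = x^4 + 4x^3 + 10x^2 + x + 3. This has degree ≥ 3, so divide by f(x) over F_11: x^4 + 4x^3 + 10x^2 + x + 3 = (x)·(x^3 + 4x^2 + 10) + (10x^2 + 2x + 3). Hence a·b ≡ 10x^2 + 2x + 3 (mod f). (F_11[x]/(f) is a field with 11^3 = 1331 elements since f is irreducible of degree 3.)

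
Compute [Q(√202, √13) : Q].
[Q(√202, √13) : Q] = 4

[Q(√202):Q] = 2 (min poly x^2 - 202, irreducible since 202 is squarefree > 1). For the top step, suppose √13 ∈ Q(√202), say √13 = c + d√202 with c, d ∈ Q. Squaring: 13 = c^2 + 202d^2 + 2cd√202. Since √202 ∉ Q this forces 2cd = 0. If d = 0 then √13 = c ∈ Q, contradicting 13 squarefree > 1. If c = 0 then 13 = 202d^2, so 202·13 = (202d)^2 is a perfect square in Q — but 202·13 = 2626 is not a perfect square (since 202 and 13 are distinct squarefree integers). Contradiction. Hence √13 ∉ Q(√202), so x^2 - 13 stays irreducible over Q(√202) and [Q(√202, √13) : Q(√202)] = 2. By the tower law, [Q(√202, √13) : Q] = 2 · 2 = 4.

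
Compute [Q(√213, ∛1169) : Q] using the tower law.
[Q(√213, ∛1169) : Q] = 6

Let L = Q(√213, ∛1169). Since Q(√213) ⊂ L and [Q(√213):Q] = 2, the tower law gives 2 | [L:Q]. Likewise Q(∛1169) ⊂ L with [Q(∛1169):Q] = 3 (because 1169 is not a perfect cube), so 3 | [L:Q]. As gcd(2,3) = 1, [L:Q] is divisible by 6. Conversely L is generated over Q by √213 and ∛1169, so [L:Q] ≤ 2·3 = 6. Therefore [Q(√213, ∛1169) : Q] = 6.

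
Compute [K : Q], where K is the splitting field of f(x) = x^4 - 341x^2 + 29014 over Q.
[K : Q] = 4

Solving the quadratic in x^2: x^2 = (341 ± √(341^2 - 4·29014))/2 = (341 ± √225)/2 = (341 ± 15)/2, giving x^2 = 163 or x^2 = 178. So f(x) = (x^2 - 163)(x^2 - 178) and the roots of f are ±√163, ±√178. Hence the splitting field is K = Q(√163, √178). Since 163 and 178 are distinct squarefree integers > 1, their product 29014 is not a perfect square, so √178 ∉ Q(√163). By the tower law [K:Q] = [Q(√163,√178):Q(√163)] · [Q(√163):Q] = 2 · 2 = 4.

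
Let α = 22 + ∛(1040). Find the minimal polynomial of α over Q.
m_α(x) = x^3 - 66x^2 + 1452x - 11688

Set β = α - 22 = ∛(1040), so β^3 = 1040. Then (α - 22)^3 - 1040 = 0, i.e. α is a root of g(x) = (x - 22)^3 - 1040 = x^3 - 66x^2 + 1452x - 11688. Since g(x) = h(x - 22) where h(x) = x^3 - 1040, and h is irreducible over Q (because 1040 is not a perfect cube, so h has no rational root, and a monic cubic with no rational root is irreducible), g is also irreducible (irreducibility is preserved under the substitution x → x - 22). Hence m_α(x) = x^3 - 66x^2 + 1452x - 11688.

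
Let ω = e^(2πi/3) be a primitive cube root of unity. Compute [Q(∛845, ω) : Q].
[Q(∛845, ω) : Q] = 6

[Q(∛845):Q] = 3 (min poly x^3 - 845, irreducible since 845 is not a perfect cube). [Q(ω):Q] = 2 (min poly x^2 + x + 1). Since Q(∛845) ⊂ R and ω ∉ R, we have ω ∉ Q(∛845), so x^2 + x + 1 remains irreducible over Q(∛845) and [Q(∛845, ω) : Q(∛845)] = 2. By the tower law, [Q(∛845, ω) : Q] = 3 · 2 = 6. (In fact Q(∛845, ω) is the splitting field of x^3 - 845 over Q.)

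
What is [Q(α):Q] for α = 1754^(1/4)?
[Q(α):Q] = 4

α is a root of x^4 - 1754. By Eisenstein's criterion at the prime p = 2 (which divides the constant term 1754 but p^2 = 4 does not, since 1754 is squarefree), x^4 - 1754 is irreducible over Q. Hence [Q(α):Q] = 4.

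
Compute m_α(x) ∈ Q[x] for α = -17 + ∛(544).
m_α(x) = x^3 + 51x^2 + 867x + 4369

Set β = α + 17 = ∛(544), so β^3 = 544. Then (α + 17)^3 - 544 = 0, i.e. α is a root of g(x) = (x + 17)^3 - 544 = x^3 + 51x^2 + 867x + 4369. Since g(x) = h(x + 17) where h(x) = x^3 - 544, and h is irreducible over Q (because 544 is not a perfect cube, so h has no rational root, and a monic cubic with no rational root is irreducible), g is also irreducible (irreducibility is preserved under the substitution x → x + 17). Hence m_α(x) = x^3 + 51x^2 + 867x + 4369.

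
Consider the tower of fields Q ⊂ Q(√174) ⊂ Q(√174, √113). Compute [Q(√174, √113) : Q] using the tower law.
[Q(√174, √113) : Q] = 4

[Q(√174):Q] = 2 (min poly x^2 - 174, irreducible since 174 is squarefree > 1). For the top step, suppose √113 ∈ Q(√174), say √113 = c + d√174 with c, d ∈ Q. Squaring: 113 = c^2 + 174d^2 + 2cd√174. Since √174 ∉ Q this forces 2cd = 0. If d = 0 then √113 = c ∈ Q, contradicting 113 squarefree > 1. If c = 0 then 113 = 174d^2, so 174·113 = (174d)^2 is a perfect square in Q — but 174·113 = 19662 is not a perfect square (since 174 and 113 are distinct squarefree integers). Contradiction. Hence √113 ∉ Q(√174), so x^2 - 113 stays irreducible over Q(√174) and [Q(√174, √113) : Q(√174)] = 2. By the tower law, [Q(√174, √113) : Q] = 2 · 2 = 4.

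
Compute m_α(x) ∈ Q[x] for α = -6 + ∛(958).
m_α(x) = x^3 + 18x^2 + 108x - 742

Set β = α + 6 = ∛(958), so β^3 = 958. Then (α + 6)^3 - 958 = 0, i.e. α is a root of g(x) = (x + 6)^3 - 958 = x^3 + 18x^2 + 108x - 742. Since g(x) = h(x + 6) where h(x) = x^3 - 958, and h is irreducible over Q (because 958 is not a perfect cube, so h has no rational root, and a monic cubic with no rational root is irreducible), g is also irreducible (irreducibility is preserved under the substitution x → x + 6). Hence m_α(x) = x^3 + 18x^2 + 108x - 742.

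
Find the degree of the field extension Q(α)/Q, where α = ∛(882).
[Q(α):Q] = 3

The minimal polynomial of α is x^3 - 882, irreducible over Q since 882 is not a perfect cube (so x^3 - 882 has no rational root). Hence [Q(α):Q] = deg(m_α) = 3.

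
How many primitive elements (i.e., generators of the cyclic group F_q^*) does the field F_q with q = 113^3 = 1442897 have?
There are φ(1442896) = 570240 primitive elements

F_q^* is cyclic of order q - 1 = 1442896. A cyclic group of order m has exactly φ(m) generators. Here m = 1442896 = 2^4 · 7 · 13 · 991, so the number of primitive elements is φ(1442896) = 570240.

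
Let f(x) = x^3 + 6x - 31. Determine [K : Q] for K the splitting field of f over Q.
[K : Q] = 6

By the rational root test, any rational root of the monic integer polynomial f(x) = x^3 + 6x - 31 must be an integer dividing the constant term -31, i.e. one of ±{1, 31}. Evaluating: f(1) = -24, f(-1) = -38, f(31) = 29946, f(-31) = -30008; none is 0, so f has no rational root and is therefore irreducible over Q (a cubic with no linear factor over a field is irreducible). For an irreducible cubic, the Galois group is A_3 or S_3 according as the discriminant disc(f) = -4a^3 - 27b^2 = -4·(6)^3 - 27·(-31)^2 = -26811 is or is not a square in Q. Here disc(f) = -26811 is not a perfect square in Q, so the Galois group of f over Q is not contained in A_3 and must be all of S_3. The splitting field has degree |S_3| = 6 over Q, so [K : Q] = 6.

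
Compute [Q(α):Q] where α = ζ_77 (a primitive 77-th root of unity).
[Q(α):Q] = 60

The minimal polynomial of ζ_77 over Q is the 77-th cyclotomic polynomial Φ_77(x), which is irreducible over Q and has degree φ(77) = 60. Hence [Q(α):Q] = φ(77) = 60.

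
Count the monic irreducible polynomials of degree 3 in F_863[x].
There are 214244928 monic irreducible polynomials of degree 3 over F_863

Each element of F_{863^3} that lies in no proper subfield is a root of exactly one monic irreducible of degree 3 over F_863, and each such polynomial has 3 distinct roots in F_{863^3}. By Möbius inversion the count is N_863(3) = (1/3) Σ_{d|3} μ(3/d) · 863^d = (1/3)(μ(3)·863^1 + μ(1)·863^3) = 642734784/3 = 214244928.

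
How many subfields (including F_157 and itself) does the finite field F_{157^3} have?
F_{157^3} has 2 subfields

The subfields of F_{p^n} are exactly the fields F_{p^d} for d | n (each is the fixed field of the unique index-d subgroup of Gal(F_{p^n}/F_p) ≅ Z/nZ). The divisors of n = 3 are {1, 3}, giving 2 subfields: F_{157^1}, F_{157^3}.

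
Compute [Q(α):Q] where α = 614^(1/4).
[Q(α):Q] = 4

α is a root of x^4 - 614. By Eisenstein's criterion at the prime p = 2 (which divides the constant term 614 but p^2 = 4 does not, since 614 is squarefree), x^4 - 614 is irreducible over Q. Hence [Q(α):Q] = 4.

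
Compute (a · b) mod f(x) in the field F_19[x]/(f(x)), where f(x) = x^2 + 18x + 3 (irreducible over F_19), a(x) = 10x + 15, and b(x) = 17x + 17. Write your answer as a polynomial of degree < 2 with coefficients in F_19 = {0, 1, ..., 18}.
a · b ≡ 6x + 11 (mod f(x))

Multiply in F_19[x]: a(x)·b(x) = (10x + 15)·(17x + 17) = 18x^2 + 7x + 8. This has degree ≥ 2, so divide by f(x) over F_19: 18x^2 + 7x + 8 = (18)·(x^2 + 18x + 3) + (6x + 11). Hence a·b ≡ 6x + 11 (mod f). (F_19[x]/(f) is a field with 19^2 = 361 elements since f is irreducible of degree 2.)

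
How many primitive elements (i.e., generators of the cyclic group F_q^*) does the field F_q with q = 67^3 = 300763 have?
There are φ(300762) = 75600 primitive elements

F_q^* is cyclic of order q - 1 = 300762. A cyclic group of order m has exactly φ(m) generators. Here m = 300762 = 2 · 3^2 · 7^2 · 11 · 31, so the number of primitive elements is φ(300762) = 75600.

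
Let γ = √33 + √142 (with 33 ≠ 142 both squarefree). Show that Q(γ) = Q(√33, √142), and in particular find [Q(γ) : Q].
[Q(γ) : Q] = 4 (equivalently, Q(γ) = Q(√33, √142))

Obviously Q(γ) ⊆ Q(√33, √142), and [Q(√33, √142):Q] = 4 (since 33, 142 are distinct squarefree integers > 1 with 4686 not a perfect square). To show equality we compute the minimal polynomial of γ. From γ = √33 + √142: γ^2 = 33 + 2√(4686) + 142 = 175 + 2√(4686), so γ^2 - 175 = 2√(4686); squaring, (γ^2 - 175)^2 = 4·4686, i.e. γ^4 - 350γ^2 + 30625 - 18744 = 0, i.e. γ^4 - 350γ^2 + 11881 = 0. So γ is a root of x^4 - 350x^2 + 11881. This polynomial is irreducible over Q: it has no rational root (each ±√33 ± √142 is irrational), and any factorization into two quadratics over Q would force √(4686) ∈ Q (pairing opposite roots) or √33, √142 ∈ Q (other pairings), all impossible. Hence [Q(γ):Q] = 4 = [Q(√33, √142):Q], so Q(γ) = Q(√33, √142).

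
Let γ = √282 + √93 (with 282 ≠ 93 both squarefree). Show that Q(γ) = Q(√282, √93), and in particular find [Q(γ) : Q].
[Q(γ) : Q] = 4 (equivalently, Q(γ) = Q(√282, √93))

Obviously Q(γ) ⊆ Q(√282, √93), and [Q(√282, √93):Q] = 4 (since 282, 93 are distinct squarefree integers > 1 with 26226 not a perfect square). To show equality we compute the minimal polynomial of γ. From γ = √282 + √93: γ^2 = 282 + 2√(26226) + 93 = 375 + 2√(26226), so γ^2 - 375 = 2√(26226); squaring, (γ^2 - 375)^2 = 4·26226, i.e. γ^4 - 750γ^2 + 140625 - 104904 = 0, i.e. γ^4 - 750γ^2 + 35721 = 0. So γ is a root of x^4 - 750x^2 + 35721. This polynomial is irreducible over Q: it has no rational root (each ±√282 ± √93 is irrational), and any factorization into two quadratics over Q would force √(26226) ∈ Q (pairing opposite roots) or √282, √93 ∈ Q (other pairings), all impossible. Hence [Q(γ):Q] = 4 = [Q(√282, √93):Q], so Q(γ) = Q(√282, √93).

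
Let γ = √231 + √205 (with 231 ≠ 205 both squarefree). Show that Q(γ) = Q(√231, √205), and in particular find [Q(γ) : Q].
[Q(γ) : Q] = 4 (equivalently, Q(γ) = Q(√231, √205))

Obviously Q(γ) ⊆ Q(√231, √205), and [Q(√231, √205):Q] = 4 (since 231, 205 are distinct squarefree integers > 1 with 47355 not a perfect square). To show equality we compute the minimal polynomial of γ. From γ = √231 + √205: γ^2 = 231 + 2√(47355) + 205 = 436 + 2√(47355), so γ^2 - 436 = 2√(47355); squaring, (γ^2 - 436)^2 = 4·47355, i.e. γ^4 - 872γ^2 + 190096 - 189420 = 0, i.e. γ^4 - 872γ^2 + 676 = 0. So γ is a root of x^4 - 872x^2 + 676. This polynomial is irreducible over Q: it has no rational root (each ±√231 ± √205 is irrational), and any factorization into two quadratics over Q would force √(47355) ∈ Q (pairing opposite roots) or √231, √205 ∈ Q (other pairings), all impossible. Hence [Q(γ):Q] = 4 = [Q(√231, √205):Q], so Q(γ) = Q(√231, √205).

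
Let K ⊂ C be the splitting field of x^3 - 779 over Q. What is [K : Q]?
[K : Q] = 6

The roots of x^3 - 779 are ∛779, ω∛779, ω^2∛779 where ω = e^(2πi/3) is a primitive cube root of unity, so K = Q(∛779, ω). Now [Q(∛779):Q] = 3 (since 779 is not a perfect cube, x^3 - 779 is irreducible) and [Q(ω):Q] = 2. Both 2 and 3 divide [K:Q], and [K:Q] ≤ 3·2 = 6, so [K:Q] = 6. (Equivalently: Q(∛779) ⊂ R but ω ∉ R, so [K : Q(∛779)] = 2.)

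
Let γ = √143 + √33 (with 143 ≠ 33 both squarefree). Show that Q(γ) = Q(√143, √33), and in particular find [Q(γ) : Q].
[Q(γ) : Q] = 4 (equivalently, Q(γ) = Q(√143, √33))

Obviously Q(γ) ⊆ Q(√143, √33), and [Q(√143, √33):Q] = 4 (since 143, 33 are distinct squarefree integers > 1 with 4719 not a perfect square). To show equality we compute the minimal polynomial of γ. From γ = √143 + √33: γ^2 = 143 + 2√(4719) + 33 = 176 + 2√(4719), so γ^2 - 176 = 2√(4719); squaring, (γ^2 - 176)^2 = 4·4719, i.e. γ^4 - 352γ^2 + 30976 - 18876 = 0, i.e. γ^4 - 352γ^2 + 12100 = 0. So γ is a root of x^4 - 352x^2 + 12100. This polynomial is irreducible over Q: it has no rational root (each ±√143 ± √33 is irrational), and any factorization into two quadratics over Q would force √(4719) ∈ Q (pairing opposite roots) or √143, √33 ∈ Q (other pairings), all impossible. Hence [Q(γ):Q] = 4 = [Q(√143, √33):Q], so Q(γ) = Q(√143, √33).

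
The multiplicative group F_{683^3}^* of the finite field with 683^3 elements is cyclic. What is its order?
|F_{683^3}^*| = 318611986

F_{683^3} has 683^3 = 318611987 elements; its multiplicative group consists of all nonzero elements, so |F_{683^3}^*| = 318611987 - 1 = 318611986. (It is cyclic since any finite subgroup of the multiplicative group of a field is cyclic.)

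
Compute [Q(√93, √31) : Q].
[Q(√93, √31) : Q] = 4

[Q(√93):Q] = 2 (min poly x^2 - 93, irreducible since 93 is squarefree > 1). For the top step, suppose √31 ∈ Q(√93), say √31 = c + d√93 with c, d ∈ Q. Squaring: 31 = c^2 + 93d^2 + 2cd√93. Since √93 ∉ Q this forces 2cd = 0. If d = 0 then √31 = c ∈ Q, contradicting 31 squarefree > 1. If c = 0 then 31 = 93d^2, so 93·31 = (93d)^2 is a perfect square in Q — but 93·31 = 2883 is not a perfect square (since 93 and 31 are distinct squarefree integers). Contradiction. Hence √31 ∉ Q(√93), so x^2 - 31 stays irreducible over Q(√93) and [Q(√93, √31) : Q(√93)] = 2. By the tower law, [Q(√93, √31) : Q] = 2 · 2 = 4.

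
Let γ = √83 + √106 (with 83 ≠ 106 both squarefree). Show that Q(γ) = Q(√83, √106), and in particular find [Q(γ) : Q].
[Q(γ) : Q] = 4 (equivalently, Q(γ) = Q(√83, √106))

Obviously Q(γ) ⊆ Q(√83, √106), and [Q(√83, √106):Q] = 4 (since 83, 106 are distinct squarefree integers > 1 with 8798 not a perfect square). To show equality we compute the minimal polynomial of γ. From γ = √83 + √106: γ^2 = 83 + 2√(8798) + 106 = 189 + 2√(8798), so γ^2 - 189 = 2√(8798); squaring, (γ^2 - 189)^2 = 4·8798, i.e. γ^4 - 378γ^2 + 35721 - 35192 = 0, i.e. γ^4 - 378γ^2 + 529 = 0. So γ is a root of x^4 - 378x^2 + 529. This polynomial is irreducible over Q: it has no rational root (each ±√83 ± √106 is irrational), and any factorization into two quadratics over Q would force √(8798) ∈ Q (pairing opposite roots) or √83, √106 ∈ Q (other pairings), all impossible. Hence [Q(γ):Q] = 4 = [Q(√83, √106):Q], so Q(γ) = Q(√83, √106).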